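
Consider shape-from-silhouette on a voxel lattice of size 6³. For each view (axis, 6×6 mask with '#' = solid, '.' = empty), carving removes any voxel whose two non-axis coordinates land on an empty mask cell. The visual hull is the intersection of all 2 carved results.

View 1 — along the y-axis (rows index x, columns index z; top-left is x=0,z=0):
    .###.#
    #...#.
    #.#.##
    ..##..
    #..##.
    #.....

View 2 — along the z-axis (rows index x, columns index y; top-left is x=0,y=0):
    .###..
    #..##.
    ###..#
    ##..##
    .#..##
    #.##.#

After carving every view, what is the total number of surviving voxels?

|visual hull| = 55

full grid |V| = 216
step 1: project along y, AND mask (16/36) → |grid| = 96
step 2: project along z, AND mask (21/36) → |grid| = 55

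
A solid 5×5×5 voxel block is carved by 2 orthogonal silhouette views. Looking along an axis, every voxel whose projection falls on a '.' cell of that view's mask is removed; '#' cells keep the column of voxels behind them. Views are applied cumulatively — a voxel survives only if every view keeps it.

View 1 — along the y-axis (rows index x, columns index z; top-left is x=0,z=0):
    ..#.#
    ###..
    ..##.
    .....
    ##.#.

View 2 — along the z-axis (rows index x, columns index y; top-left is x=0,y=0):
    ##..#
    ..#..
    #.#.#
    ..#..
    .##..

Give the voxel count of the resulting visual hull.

start: 5×5×5 = 125 voxels
step 1: project along y, AND mask (10/25) → |grid| = 50
step 2: project along z, AND mask (10/25) → |grid| = 21

|visual hull| = 21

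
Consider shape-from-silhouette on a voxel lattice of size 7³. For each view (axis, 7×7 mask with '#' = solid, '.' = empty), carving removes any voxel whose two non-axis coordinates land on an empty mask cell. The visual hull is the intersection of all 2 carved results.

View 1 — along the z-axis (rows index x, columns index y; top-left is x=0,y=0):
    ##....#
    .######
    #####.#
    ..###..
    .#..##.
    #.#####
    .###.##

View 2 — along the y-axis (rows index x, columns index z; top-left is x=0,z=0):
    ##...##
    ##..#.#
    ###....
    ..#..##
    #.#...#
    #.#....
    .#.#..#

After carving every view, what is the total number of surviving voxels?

99 voxels

start: 7×7×7 = 343 voxels
[1] z-view keeps 32 columns → grid now 224
[2] y-view keeps 22 columns → grid now 99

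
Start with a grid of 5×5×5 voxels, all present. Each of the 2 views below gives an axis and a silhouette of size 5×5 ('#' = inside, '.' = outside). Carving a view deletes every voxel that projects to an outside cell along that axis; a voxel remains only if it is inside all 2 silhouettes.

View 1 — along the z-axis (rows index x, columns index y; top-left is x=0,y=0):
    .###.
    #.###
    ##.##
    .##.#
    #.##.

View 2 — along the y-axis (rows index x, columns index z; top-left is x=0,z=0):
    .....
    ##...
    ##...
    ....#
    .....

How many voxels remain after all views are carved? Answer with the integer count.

initial block: 5^3 = 125
carve view 1 (along z, XY-mask fill 17/25): 85 voxels remain
carve view 2 (along y, XZ-mask fill 5/25): 19 voxels remain

remaining voxels: 19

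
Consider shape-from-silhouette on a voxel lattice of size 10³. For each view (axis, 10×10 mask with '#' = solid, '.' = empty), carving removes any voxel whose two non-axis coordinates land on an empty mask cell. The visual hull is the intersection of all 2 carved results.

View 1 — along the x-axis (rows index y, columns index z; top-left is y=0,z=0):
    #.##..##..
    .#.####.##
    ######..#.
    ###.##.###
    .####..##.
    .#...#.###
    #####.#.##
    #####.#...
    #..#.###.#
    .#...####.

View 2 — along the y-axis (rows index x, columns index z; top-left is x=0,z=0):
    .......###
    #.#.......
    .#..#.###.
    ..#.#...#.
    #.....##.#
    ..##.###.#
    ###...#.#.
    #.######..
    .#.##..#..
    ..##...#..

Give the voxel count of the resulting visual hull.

|visual hull| = 263

full grid |V| = 1000
after view 1 [x-axis, 63 of 100 cells solid] → remaining = 630
after view 2 [y-axis, 42 of 100 cells solid] → remaining = 263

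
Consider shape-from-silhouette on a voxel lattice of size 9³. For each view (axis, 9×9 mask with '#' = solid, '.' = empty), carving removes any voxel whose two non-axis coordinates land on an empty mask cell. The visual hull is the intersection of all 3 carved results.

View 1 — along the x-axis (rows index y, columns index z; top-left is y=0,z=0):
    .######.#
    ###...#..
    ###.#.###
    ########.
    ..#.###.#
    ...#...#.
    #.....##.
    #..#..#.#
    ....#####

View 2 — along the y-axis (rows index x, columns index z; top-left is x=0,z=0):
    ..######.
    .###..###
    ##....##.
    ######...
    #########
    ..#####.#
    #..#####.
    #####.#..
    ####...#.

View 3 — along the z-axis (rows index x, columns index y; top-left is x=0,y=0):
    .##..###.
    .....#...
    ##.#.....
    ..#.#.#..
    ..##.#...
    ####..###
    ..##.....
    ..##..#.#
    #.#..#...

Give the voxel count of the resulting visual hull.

|visual hull| = 107

initial block: 9^3 = 729
carve view 1 (along x, YZ-mask fill 45/81): 405 voxels remain
carve view 2 (along y, XZ-mask fill 54/81): 272 voxels remain
carve view 3 (along z, XY-mask fill 31/81): 107 voxels remain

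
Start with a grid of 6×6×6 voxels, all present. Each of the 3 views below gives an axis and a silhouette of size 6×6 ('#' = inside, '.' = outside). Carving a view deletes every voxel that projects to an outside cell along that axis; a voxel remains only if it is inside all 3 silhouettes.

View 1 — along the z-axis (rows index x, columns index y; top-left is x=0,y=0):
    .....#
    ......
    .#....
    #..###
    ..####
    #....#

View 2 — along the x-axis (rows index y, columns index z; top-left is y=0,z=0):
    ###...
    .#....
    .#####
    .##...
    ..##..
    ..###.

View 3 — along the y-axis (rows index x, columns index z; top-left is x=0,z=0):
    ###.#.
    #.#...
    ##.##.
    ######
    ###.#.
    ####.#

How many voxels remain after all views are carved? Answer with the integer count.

start: 6×6×6 = 216 voxels
V1 z: intersect with XY mask (12 set) -- 72 left
V2 x: intersect with YZ mask (16 set) -- 32 left
V3 y: intersect with XZ mask (25 set) -- 26 left

voxel count = 26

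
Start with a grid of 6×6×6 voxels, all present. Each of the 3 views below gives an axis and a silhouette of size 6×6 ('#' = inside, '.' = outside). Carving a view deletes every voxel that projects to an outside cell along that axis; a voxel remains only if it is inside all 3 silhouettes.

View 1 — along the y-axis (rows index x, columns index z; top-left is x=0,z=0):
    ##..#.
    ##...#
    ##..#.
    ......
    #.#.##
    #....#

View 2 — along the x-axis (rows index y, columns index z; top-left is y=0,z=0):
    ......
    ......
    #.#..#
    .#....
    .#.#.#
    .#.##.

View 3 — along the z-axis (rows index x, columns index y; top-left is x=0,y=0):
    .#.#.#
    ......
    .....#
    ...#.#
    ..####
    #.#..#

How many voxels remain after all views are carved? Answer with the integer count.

initial block: 6^3 = 216
after view 1 [y-axis, 15 of 36 cells solid] → remaining = 90
after view 2 [x-axis, 10 of 36 cells solid] → remaining = 24
after view 3 [z-axis, 13 of 36 cells solid] → remaining = 12

12 voxels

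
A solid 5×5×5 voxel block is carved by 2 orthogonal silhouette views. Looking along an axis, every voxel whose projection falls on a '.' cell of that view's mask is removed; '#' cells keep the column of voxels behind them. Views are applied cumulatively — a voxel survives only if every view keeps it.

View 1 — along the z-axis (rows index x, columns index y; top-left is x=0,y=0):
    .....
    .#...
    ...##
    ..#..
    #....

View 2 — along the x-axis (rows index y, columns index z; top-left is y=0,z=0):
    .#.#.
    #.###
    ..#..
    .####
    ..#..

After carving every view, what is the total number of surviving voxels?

start: 5×5×5 = 125 voxels
  1. axis=2 (XY plane), |mask|=5  ⇒  voxels=25
  2. axis=0 (YZ plane), |mask|=12  ⇒  voxels=12

remaining voxels: 12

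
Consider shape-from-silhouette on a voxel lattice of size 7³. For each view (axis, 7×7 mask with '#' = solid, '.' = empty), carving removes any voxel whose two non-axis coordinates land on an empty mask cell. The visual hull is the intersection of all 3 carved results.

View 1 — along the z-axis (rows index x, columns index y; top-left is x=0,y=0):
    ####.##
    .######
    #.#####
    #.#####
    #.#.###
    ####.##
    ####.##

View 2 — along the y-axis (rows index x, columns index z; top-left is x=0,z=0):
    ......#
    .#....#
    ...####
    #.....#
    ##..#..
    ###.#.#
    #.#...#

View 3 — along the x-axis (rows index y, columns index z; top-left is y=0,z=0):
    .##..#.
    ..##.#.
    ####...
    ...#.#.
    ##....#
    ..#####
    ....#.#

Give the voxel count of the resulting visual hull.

48 voxels

initial block: 7^3 = 343
after view 1 [z-axis, 41 of 49 cells solid] → remaining = 287
after view 2 [y-axis, 20 of 49 cells solid] → remaining = 117
after view 3 [x-axis, 22 of 49 cells solid] → remaining = 48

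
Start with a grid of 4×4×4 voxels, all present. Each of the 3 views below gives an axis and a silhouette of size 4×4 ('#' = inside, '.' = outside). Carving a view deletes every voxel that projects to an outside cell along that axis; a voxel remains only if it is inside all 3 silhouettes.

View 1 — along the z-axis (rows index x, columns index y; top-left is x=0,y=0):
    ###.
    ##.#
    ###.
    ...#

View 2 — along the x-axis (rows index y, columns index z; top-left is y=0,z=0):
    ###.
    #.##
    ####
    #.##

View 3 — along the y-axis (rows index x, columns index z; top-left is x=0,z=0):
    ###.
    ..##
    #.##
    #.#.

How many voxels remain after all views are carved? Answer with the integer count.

before carving: 64 voxels (4×4×4)
V1 z: intersect with XY mask (10 set) -- 40 left
V2 x: intersect with YZ mask (13 set) -- 32 left
V3 y: intersect with XZ mask (10 set) -- 23 left

voxel count = 23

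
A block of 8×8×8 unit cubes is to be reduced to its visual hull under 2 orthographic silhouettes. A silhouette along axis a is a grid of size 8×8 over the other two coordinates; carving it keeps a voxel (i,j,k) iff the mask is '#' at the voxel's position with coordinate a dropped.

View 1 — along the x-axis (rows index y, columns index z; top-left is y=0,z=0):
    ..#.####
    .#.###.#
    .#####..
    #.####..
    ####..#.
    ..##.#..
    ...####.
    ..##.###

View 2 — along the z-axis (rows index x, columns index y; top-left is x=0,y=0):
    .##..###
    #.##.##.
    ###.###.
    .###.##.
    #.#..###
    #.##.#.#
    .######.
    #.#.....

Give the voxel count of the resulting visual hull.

|visual hull| = 175

start: 8×8×8 = 512 voxels
step 1: project along x, AND mask (37/64) → |grid| = 296
step 2: project along z, AND mask (39/64) → |grid| = 175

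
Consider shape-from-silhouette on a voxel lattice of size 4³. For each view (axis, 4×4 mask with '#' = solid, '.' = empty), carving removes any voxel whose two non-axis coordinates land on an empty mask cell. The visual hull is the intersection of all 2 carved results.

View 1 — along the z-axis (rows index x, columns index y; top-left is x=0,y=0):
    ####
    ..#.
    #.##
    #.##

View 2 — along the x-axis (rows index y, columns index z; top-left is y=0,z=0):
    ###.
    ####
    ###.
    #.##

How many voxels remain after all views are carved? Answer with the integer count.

34 voxels

start: 4×4×4 = 64 voxels
carve view 1 (along z, XY-mask fill 11/16): 44 voxels remain
carve view 2 (along x, YZ-mask fill 13/16): 34 voxels remain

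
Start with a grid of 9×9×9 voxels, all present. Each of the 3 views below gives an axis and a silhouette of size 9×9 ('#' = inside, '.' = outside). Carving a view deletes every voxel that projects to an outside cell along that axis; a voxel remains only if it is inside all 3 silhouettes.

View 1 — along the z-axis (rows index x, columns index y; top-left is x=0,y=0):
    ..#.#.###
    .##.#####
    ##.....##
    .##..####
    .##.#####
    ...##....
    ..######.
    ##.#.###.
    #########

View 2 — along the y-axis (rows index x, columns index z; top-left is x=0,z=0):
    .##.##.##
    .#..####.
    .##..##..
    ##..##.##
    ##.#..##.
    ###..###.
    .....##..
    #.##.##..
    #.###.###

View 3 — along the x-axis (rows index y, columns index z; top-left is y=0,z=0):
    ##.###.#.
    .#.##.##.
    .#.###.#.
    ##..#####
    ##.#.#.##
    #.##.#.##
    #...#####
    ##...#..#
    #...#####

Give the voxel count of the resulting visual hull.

voxel count = 168

full grid |V| = 729
[1] z-view keeps 52 columns → grid now 468
[2] y-view keeps 46 columns → grid now 269
[3] x-view keeps 51 columns → grid now 168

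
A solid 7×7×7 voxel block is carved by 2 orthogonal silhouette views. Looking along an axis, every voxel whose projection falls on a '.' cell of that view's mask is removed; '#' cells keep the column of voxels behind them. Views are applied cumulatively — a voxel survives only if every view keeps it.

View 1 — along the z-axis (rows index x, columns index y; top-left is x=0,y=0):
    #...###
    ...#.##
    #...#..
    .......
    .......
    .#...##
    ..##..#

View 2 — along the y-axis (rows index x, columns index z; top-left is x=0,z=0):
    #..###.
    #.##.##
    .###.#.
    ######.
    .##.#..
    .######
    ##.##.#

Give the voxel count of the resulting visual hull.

|visual hull| = 72

before carving: 343 voxels (7×7×7)
after view 1 [z-axis, 15 of 49 cells solid] → remaining = 105
after view 2 [y-axis, 33 of 49 cells solid] → remaining = 72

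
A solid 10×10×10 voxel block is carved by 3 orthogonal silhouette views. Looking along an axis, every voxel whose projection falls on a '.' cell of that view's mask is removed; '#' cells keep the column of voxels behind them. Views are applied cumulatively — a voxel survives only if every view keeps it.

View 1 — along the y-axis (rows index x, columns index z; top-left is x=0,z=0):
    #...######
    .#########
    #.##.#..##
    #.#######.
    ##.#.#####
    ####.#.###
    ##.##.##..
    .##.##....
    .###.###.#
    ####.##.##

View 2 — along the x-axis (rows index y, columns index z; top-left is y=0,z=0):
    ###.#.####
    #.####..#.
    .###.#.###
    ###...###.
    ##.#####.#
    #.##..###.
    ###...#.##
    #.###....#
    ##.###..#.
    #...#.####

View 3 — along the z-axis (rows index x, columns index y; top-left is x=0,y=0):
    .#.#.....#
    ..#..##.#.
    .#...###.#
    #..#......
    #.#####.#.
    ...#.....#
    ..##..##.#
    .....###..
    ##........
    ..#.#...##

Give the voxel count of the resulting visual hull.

|visual hull| = 166

start: 10×10×10 = 1000 voxels
step 1: project along y, AND mask (71/100) → |grid| = 710
step 2: project along x, AND mask (64/100) → |grid| = 450
step 3: project along z, AND mask (37/100) → |grid| = 166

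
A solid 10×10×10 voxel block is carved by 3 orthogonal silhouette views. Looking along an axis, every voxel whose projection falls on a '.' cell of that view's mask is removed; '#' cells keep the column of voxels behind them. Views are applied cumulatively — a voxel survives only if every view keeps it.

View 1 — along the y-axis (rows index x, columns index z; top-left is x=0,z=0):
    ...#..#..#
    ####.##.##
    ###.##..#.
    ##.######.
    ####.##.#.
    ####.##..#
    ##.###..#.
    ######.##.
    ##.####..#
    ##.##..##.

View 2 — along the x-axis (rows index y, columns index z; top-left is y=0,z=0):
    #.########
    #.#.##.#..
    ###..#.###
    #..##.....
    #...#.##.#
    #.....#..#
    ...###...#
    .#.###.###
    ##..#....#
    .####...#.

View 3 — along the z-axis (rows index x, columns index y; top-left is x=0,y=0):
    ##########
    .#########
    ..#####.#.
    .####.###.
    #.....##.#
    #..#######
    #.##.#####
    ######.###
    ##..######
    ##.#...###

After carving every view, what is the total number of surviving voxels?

255 voxels

before carving: 1000 voxels (10×10×10)
carve view 1 (along y, XZ-mask fill 66/100): 660 voxels remain
carve view 2 (along x, YZ-mask fill 52/100): 341 voxels remain
carve view 3 (along z, XY-mask fill 75/100): 255 voxels remain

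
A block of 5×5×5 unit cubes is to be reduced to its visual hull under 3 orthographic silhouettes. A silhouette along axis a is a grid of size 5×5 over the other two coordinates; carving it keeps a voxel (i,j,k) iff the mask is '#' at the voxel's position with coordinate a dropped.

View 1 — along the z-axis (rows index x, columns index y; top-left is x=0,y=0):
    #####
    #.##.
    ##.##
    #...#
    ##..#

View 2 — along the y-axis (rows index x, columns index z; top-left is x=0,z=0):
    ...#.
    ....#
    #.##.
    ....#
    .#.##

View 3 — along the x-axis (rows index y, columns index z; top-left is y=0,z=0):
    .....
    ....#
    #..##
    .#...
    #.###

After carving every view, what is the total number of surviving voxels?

|visual hull| = 10

before carving: 125 voxels (5×5×5)
  1. axis=2 (XY plane), |mask|=17  ⇒  voxels=85
  2. axis=1 (XZ plane), |mask|=9  ⇒  voxels=31
  3. axis=0 (YZ plane), |mask|=9  ⇒  voxels=10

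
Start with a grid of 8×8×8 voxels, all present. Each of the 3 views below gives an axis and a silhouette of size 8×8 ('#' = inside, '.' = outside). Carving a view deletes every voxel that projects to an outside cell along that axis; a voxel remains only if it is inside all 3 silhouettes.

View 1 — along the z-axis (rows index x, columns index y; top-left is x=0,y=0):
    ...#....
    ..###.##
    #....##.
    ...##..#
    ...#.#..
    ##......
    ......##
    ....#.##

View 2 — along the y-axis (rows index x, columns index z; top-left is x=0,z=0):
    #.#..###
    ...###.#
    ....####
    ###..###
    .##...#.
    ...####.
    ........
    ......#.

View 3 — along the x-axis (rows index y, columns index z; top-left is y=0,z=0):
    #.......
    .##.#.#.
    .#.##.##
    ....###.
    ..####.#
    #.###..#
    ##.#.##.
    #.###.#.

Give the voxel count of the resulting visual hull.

voxel count = 33

full grid |V| = 512
[1] z-view keeps 21 columns → grid now 168
[2] y-view keeps 27 columns → grid now 72
[3] x-view keeps 33 columns → grid now 33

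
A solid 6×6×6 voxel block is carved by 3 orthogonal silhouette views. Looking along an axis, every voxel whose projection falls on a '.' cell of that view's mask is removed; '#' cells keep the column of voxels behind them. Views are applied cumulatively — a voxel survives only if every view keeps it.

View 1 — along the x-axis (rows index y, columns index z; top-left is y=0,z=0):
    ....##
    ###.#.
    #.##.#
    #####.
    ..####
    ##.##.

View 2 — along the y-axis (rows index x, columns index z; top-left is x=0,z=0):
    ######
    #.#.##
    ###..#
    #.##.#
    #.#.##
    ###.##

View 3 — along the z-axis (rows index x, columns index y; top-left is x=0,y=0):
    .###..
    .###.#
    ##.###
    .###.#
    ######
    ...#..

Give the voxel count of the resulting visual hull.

before carving: 216 voxels (6×6×6)
  1. axis=0 (YZ plane), |mask|=23  ⇒  voxels=138
  2. axis=1 (XZ plane), |mask|=27  ⇒  voxels=103
  3. axis=2 (XY plane), |mask|=23  ⇒  voxels=66

|visual hull| = 66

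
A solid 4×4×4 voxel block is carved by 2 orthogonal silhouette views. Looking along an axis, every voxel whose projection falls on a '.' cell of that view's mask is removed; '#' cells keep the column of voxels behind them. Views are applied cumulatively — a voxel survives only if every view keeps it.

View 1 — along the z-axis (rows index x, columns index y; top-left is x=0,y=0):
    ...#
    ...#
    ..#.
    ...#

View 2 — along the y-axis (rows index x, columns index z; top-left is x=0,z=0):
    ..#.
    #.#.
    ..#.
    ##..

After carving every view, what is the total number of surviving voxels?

voxel count = 6

initial block: 4^3 = 64
V1 z: intersect with XY mask (4 set) -- 16 left
V2 y: intersect with XZ mask (6 set) -- 6 left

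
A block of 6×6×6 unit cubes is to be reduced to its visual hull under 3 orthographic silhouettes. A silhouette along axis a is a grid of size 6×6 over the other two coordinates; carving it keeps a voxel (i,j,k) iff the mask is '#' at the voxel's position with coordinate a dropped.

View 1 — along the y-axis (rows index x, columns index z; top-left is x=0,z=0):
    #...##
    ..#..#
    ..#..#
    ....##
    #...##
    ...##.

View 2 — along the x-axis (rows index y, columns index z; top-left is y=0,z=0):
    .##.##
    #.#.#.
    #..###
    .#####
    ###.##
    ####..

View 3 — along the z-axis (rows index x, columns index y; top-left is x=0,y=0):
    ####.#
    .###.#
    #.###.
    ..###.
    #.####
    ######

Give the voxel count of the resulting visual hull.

voxel count = 47

start: 6×6×6 = 216 voxels
  1. axis=1 (XZ plane), |mask|=14  ⇒  voxels=84
  2. axis=0 (YZ plane), |mask|=25  ⇒  voxels=61
  3. axis=2 (XY plane), |mask|=27  ⇒  voxels=47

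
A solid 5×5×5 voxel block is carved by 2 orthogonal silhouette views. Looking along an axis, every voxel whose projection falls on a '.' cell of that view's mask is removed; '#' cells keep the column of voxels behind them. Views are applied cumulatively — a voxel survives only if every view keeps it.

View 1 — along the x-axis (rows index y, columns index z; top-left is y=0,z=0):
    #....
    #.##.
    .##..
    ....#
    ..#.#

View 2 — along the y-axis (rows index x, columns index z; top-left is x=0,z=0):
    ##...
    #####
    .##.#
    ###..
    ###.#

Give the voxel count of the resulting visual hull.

32 voxels

before carving: 125 voxels (5×5×5)
V1 x: intersect with YZ mask (9 set) -- 45 left
V2 y: intersect with XZ mask (17 set) -- 32 left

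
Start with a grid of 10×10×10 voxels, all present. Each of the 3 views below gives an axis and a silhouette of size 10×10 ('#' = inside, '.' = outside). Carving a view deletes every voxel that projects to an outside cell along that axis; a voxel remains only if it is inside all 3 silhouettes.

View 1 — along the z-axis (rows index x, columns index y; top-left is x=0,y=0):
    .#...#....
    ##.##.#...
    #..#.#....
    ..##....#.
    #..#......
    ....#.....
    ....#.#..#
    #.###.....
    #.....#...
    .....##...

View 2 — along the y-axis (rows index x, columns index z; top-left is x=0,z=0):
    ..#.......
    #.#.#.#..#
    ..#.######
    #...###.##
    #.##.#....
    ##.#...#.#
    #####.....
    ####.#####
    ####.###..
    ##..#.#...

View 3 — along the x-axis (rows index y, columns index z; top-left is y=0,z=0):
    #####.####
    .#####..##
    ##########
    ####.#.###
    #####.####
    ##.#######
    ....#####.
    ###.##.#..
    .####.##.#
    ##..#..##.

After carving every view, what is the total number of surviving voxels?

118 voxels

full grid |V| = 1000
after view 1 [z-axis, 27 of 100 cells solid] → remaining = 270
after view 2 [y-axis, 53 of 100 cells solid] → remaining = 152
after view 3 [x-axis, 75 of 100 cells solid] → remaining = 118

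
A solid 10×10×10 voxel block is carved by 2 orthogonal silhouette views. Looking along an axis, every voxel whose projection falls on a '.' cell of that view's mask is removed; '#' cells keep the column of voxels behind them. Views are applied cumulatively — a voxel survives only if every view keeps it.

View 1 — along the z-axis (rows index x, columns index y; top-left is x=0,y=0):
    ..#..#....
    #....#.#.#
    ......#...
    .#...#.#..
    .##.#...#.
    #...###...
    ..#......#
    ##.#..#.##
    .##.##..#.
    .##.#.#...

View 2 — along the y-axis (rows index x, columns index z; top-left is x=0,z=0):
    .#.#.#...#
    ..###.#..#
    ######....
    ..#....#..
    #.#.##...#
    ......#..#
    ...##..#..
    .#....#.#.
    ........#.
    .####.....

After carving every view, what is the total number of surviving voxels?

|visual hull| = 113

full grid |V| = 1000
[1] z-view keeps 35 columns → grid now 350
[2] y-view keeps 35 columns → grid now 113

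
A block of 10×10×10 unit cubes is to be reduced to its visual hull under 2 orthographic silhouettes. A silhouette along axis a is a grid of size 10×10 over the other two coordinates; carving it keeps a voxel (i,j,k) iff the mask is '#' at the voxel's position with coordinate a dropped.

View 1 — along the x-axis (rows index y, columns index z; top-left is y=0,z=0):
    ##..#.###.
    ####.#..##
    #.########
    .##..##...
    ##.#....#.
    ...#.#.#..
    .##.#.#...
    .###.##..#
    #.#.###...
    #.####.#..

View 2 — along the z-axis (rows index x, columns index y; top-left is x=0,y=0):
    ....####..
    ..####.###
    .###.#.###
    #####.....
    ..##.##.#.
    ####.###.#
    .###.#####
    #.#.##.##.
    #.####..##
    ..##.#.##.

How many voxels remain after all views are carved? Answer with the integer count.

before carving: 1000 voxels (10×10×10)
V1 x: intersect with YZ mask (54 set) -- 540 left
V2 z: intersect with XY mask (62 set) -- 335 left

voxel count = 335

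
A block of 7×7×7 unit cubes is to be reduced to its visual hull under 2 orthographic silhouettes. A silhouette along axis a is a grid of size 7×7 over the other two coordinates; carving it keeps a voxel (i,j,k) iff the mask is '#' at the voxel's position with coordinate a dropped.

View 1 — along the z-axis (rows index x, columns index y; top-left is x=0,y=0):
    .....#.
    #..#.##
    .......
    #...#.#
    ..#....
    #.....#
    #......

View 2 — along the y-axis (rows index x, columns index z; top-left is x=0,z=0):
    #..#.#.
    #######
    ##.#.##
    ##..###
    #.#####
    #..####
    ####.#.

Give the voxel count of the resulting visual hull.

before carving: 343 voxels (7×7×7)
carve view 1 (along z, XY-mask fill 12/49): 84 voxels remain
carve view 2 (along y, XZ-mask fill 36/49): 67 voxels remain

|visual hull| = 67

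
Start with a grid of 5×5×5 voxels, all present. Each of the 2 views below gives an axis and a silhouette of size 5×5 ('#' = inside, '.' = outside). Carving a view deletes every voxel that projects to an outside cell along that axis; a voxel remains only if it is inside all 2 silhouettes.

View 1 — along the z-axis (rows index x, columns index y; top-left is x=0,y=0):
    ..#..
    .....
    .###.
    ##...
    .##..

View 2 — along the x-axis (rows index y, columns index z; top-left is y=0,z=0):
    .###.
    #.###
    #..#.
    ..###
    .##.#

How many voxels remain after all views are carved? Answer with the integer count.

start: 5×5×5 = 125 voxels
V1 z: intersect with XY mask (8 set) -- 40 left
V2 x: intersect with YZ mask (15 set) -- 24 left

remaining voxels: 24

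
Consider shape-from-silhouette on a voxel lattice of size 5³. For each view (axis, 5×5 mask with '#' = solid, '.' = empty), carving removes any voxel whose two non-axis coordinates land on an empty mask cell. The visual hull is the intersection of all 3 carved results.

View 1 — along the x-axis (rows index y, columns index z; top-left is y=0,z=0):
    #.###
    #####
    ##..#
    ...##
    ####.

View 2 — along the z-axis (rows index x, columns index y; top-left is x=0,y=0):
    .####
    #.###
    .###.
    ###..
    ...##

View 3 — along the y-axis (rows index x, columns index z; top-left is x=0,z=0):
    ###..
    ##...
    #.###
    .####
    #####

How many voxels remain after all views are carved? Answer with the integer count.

voxel count = 36

start: 5×5×5 = 125 voxels
V1 x: intersect with YZ mask (18 set) -- 90 left
V2 z: intersect with XY mask (16 set) -- 55 left
V3 y: intersect with XZ mask (18 set) -- 36 left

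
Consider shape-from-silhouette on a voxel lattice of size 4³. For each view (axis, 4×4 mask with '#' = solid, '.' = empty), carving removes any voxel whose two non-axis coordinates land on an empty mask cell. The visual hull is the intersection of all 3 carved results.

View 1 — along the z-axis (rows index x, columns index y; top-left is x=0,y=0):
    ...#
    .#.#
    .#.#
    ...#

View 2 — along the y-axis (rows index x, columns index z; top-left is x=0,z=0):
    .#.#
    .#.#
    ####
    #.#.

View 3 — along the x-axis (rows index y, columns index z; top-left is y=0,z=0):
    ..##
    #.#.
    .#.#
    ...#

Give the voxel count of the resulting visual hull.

voxel count = 5

full grid |V| = 64
V1 z: intersect with XY mask (6 set) -- 24 left
V2 y: intersect with XZ mask (10 set) -- 16 left
V3 x: intersect with YZ mask (7 set) -- 5 left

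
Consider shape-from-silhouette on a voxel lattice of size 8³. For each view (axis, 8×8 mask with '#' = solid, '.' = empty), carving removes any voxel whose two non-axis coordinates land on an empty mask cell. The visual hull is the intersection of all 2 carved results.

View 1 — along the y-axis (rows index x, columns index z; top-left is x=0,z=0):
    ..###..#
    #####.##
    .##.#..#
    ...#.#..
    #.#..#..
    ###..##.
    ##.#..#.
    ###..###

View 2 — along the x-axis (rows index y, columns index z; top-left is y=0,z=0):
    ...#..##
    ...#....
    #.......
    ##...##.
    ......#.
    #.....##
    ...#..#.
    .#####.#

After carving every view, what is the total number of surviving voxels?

remaining voxels: 90

initial block: 8^3 = 512
carve view 1 (along y, XZ-mask fill 35/64): 280 voxels remain
carve view 2 (along x, YZ-mask fill 21/64): 90 voxels remain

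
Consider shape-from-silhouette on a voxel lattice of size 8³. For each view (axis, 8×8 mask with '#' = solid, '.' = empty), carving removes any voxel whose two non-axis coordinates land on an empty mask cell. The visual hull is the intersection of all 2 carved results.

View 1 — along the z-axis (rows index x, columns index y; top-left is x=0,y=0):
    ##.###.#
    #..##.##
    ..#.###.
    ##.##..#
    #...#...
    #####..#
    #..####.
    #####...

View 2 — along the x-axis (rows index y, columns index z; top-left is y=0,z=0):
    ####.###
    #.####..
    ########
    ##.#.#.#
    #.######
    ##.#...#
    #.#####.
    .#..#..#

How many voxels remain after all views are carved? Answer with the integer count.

221 voxels

start: 8×8×8 = 512 voxels
[1] z-view keeps 38 columns → grid now 304
[2] x-view keeps 45 columns → grid now 221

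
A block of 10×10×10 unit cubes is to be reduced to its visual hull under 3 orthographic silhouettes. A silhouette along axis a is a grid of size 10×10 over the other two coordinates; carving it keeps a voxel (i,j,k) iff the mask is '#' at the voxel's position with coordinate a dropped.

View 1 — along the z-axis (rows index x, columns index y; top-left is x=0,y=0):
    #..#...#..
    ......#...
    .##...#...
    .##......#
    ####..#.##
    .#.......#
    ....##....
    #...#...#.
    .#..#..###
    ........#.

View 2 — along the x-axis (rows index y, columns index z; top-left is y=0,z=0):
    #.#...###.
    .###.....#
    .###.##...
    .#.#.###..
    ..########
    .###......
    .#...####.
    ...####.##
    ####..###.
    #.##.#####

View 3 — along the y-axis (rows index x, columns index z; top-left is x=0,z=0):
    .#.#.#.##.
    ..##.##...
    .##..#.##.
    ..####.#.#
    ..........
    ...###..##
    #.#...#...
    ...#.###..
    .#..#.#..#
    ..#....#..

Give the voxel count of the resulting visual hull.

|visual hull| = 63

initial block: 10^3 = 1000
[1] z-view keeps 30 columns → grid now 300
[2] x-view keeps 56 columns → grid now 174
[3] y-view keeps 38 columns → grid now 63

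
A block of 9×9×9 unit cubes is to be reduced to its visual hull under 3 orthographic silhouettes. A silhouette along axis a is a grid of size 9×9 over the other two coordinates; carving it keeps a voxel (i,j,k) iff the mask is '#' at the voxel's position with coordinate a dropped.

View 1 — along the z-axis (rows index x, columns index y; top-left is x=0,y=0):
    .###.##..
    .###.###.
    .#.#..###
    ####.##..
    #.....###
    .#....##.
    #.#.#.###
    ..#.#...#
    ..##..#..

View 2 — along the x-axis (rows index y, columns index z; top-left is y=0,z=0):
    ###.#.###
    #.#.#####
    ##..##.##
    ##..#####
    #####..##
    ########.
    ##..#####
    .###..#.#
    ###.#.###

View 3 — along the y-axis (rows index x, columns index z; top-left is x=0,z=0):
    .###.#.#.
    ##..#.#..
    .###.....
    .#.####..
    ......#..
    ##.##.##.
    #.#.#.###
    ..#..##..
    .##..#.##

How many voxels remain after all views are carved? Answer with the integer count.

voxel count = 128

before carving: 729 voxels (9×9×9)
V1 z: intersect with XY mask (41 set) -- 369 left
V2 x: intersect with YZ mask (61 set) -- 274 left
V3 y: intersect with XZ mask (38 set) -- 128 left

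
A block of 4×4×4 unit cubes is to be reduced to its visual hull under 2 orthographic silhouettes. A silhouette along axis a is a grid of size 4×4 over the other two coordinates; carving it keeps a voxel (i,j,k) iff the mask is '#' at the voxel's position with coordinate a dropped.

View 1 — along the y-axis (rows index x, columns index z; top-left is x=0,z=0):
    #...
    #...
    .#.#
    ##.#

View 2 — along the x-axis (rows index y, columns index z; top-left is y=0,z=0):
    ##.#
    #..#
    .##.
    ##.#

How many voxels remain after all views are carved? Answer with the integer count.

initial block: 4^3 = 64
step 1: project along y, AND mask (7/16) → |grid| = 28
step 2: project along x, AND mask (10/16) → |grid| = 21

remaining voxels: 21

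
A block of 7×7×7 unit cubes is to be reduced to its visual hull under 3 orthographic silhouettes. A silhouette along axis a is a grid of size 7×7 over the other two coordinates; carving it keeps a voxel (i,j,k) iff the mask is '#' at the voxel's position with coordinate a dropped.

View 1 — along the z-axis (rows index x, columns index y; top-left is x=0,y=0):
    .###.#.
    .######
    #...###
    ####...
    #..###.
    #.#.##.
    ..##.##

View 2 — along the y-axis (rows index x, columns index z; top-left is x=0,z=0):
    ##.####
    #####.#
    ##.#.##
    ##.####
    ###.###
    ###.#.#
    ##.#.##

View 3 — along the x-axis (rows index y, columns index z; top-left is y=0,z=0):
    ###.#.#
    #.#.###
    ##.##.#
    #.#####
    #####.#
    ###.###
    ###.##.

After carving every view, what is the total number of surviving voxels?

start: 7×7×7 = 343 voxels
step 1: project along z, AND mask (30/49) → |grid| = 210
step 2: project along y, AND mask (39/49) → |grid| = 168
step 3: project along x, AND mask (38/49) → |grid| = 135

voxel count = 135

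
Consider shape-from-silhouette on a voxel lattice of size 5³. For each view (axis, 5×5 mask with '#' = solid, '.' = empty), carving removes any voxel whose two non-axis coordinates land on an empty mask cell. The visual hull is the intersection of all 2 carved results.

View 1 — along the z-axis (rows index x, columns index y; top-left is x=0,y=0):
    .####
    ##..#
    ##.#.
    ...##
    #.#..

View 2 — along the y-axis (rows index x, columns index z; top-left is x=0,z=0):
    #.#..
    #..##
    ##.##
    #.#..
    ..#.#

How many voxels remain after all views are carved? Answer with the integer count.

start: 5×5×5 = 125 voxels
carve view 1 (along z, XY-mask fill 14/25): 70 voxels remain
carve view 2 (along y, XZ-mask fill 13/25): 37 voxels remain

|visual hull| = 37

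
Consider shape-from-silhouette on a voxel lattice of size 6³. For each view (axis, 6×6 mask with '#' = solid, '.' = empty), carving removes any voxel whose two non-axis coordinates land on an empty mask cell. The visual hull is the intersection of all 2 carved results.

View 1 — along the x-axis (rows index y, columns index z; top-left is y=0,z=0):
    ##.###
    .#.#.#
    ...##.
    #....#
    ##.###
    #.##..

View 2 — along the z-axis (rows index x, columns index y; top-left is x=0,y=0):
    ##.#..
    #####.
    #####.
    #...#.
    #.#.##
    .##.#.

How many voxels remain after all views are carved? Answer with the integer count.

|visual hull| = 79

start: 6×6×6 = 216 voxels
[1] x-view keeps 20 columns → grid now 120
[2] z-view keeps 22 columns → grid now 79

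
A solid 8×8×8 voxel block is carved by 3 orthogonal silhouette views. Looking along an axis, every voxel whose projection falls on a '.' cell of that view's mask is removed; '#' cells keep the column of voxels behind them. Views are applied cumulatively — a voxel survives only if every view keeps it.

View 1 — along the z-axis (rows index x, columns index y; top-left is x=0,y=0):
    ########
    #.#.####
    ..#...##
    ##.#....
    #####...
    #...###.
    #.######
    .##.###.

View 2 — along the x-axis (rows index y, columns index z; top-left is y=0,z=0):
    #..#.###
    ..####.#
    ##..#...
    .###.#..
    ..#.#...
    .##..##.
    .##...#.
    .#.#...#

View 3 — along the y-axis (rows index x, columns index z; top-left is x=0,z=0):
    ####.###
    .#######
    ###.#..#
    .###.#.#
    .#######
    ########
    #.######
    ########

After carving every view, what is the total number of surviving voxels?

start: 8×8×8 = 512 voxels
after view 1 [z-axis, 41 of 64 cells solid] → remaining = 328
after view 2 [x-axis, 29 of 64 cells solid] → remaining = 146
after view 3 [y-axis, 54 of 64 cells solid] → remaining = 129

|visual hull| = 129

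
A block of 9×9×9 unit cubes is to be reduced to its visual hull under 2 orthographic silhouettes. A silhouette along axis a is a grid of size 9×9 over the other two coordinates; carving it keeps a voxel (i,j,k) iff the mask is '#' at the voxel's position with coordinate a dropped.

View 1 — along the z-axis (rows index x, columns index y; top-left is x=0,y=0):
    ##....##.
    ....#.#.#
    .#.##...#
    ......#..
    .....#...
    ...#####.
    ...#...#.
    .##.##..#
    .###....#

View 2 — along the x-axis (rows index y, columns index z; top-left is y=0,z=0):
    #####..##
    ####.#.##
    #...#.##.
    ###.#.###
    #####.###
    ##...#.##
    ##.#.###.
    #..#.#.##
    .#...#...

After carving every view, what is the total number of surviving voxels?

voxel count = 165

start: 9×9×9 = 729 voxels
V1 z: intersect with XY mask (29 set) -- 261 left
V2 x: intersect with YZ mask (51 set) -- 165 left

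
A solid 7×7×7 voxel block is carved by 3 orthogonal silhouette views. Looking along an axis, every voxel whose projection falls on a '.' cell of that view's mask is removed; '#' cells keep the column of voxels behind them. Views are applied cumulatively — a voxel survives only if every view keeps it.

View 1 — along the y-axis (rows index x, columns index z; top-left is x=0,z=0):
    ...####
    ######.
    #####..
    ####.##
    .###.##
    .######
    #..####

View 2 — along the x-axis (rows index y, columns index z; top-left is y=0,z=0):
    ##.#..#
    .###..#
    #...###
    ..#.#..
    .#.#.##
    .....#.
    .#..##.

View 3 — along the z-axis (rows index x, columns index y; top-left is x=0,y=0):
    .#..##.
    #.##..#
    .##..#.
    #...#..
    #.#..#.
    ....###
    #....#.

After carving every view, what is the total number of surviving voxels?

|visual hull| = 48

before carving: 343 voxels (7×7×7)
[1] y-view keeps 37 columns → grid now 259
[2] x-view keeps 22 columns → grid now 118
[3] z-view keeps 20 columns → grid now 48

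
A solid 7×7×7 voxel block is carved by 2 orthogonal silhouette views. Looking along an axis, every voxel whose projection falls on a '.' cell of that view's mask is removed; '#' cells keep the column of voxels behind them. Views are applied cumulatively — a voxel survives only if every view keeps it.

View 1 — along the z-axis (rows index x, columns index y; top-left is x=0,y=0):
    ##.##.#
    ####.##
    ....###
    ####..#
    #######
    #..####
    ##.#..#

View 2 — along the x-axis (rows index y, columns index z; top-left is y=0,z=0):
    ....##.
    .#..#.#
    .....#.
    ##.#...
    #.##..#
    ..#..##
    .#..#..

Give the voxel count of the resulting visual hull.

voxel count = 90

start: 7×7×7 = 343 voxels
after view 1 [z-axis, 35 of 49 cells solid] → remaining = 245
after view 2 [x-axis, 18 of 49 cells solid] → remaining = 90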